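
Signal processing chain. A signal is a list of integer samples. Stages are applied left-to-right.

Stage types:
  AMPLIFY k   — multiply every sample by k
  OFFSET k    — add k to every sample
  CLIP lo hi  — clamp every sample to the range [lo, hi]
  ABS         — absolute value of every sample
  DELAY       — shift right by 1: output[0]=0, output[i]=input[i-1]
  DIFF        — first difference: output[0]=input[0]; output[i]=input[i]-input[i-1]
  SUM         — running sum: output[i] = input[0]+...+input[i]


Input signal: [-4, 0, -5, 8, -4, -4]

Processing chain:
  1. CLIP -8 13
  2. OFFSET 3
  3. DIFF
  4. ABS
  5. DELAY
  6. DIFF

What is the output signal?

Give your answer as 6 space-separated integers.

Answer: 0 1 3 1 8 -1

Derivation:
Input: [-4, 0, -5, 8, -4, -4]
Stage 1 (CLIP -8 13): clip(-4,-8,13)=-4, clip(0,-8,13)=0, clip(-5,-8,13)=-5, clip(8,-8,13)=8, clip(-4,-8,13)=-4, clip(-4,-8,13)=-4 -> [-4, 0, -5, 8, -4, -4]
Stage 2 (OFFSET 3): -4+3=-1, 0+3=3, -5+3=-2, 8+3=11, -4+3=-1, -4+3=-1 -> [-1, 3, -2, 11, -1, -1]
Stage 3 (DIFF): s[0]=-1, 3--1=4, -2-3=-5, 11--2=13, -1-11=-12, -1--1=0 -> [-1, 4, -5, 13, -12, 0]
Stage 4 (ABS): |-1|=1, |4|=4, |-5|=5, |13|=13, |-12|=12, |0|=0 -> [1, 4, 5, 13, 12, 0]
Stage 5 (DELAY): [0, 1, 4, 5, 13, 12] = [0, 1, 4, 5, 13, 12] -> [0, 1, 4, 5, 13, 12]
Stage 6 (DIFF): s[0]=0, 1-0=1, 4-1=3, 5-4=1, 13-5=8, 12-13=-1 -> [0, 1, 3, 1, 8, -1]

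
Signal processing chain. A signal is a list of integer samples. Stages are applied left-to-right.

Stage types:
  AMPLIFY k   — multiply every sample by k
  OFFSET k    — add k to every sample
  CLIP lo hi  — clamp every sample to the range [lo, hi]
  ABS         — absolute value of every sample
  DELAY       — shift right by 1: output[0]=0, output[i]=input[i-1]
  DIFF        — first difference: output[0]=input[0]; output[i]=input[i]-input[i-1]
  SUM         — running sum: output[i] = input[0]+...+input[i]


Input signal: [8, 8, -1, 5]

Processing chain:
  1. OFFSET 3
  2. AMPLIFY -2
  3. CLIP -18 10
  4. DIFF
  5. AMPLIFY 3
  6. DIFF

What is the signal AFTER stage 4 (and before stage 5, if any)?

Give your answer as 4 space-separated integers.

Input: [8, 8, -1, 5]
Stage 1 (OFFSET 3): 8+3=11, 8+3=11, -1+3=2, 5+3=8 -> [11, 11, 2, 8]
Stage 2 (AMPLIFY -2): 11*-2=-22, 11*-2=-22, 2*-2=-4, 8*-2=-16 -> [-22, -22, -4, -16]
Stage 3 (CLIP -18 10): clip(-22,-18,10)=-18, clip(-22,-18,10)=-18, clip(-4,-18,10)=-4, clip(-16,-18,10)=-16 -> [-18, -18, -4, -16]
Stage 4 (DIFF): s[0]=-18, -18--18=0, -4--18=14, -16--4=-12 -> [-18, 0, 14, -12]

Answer: -18 0 14 -12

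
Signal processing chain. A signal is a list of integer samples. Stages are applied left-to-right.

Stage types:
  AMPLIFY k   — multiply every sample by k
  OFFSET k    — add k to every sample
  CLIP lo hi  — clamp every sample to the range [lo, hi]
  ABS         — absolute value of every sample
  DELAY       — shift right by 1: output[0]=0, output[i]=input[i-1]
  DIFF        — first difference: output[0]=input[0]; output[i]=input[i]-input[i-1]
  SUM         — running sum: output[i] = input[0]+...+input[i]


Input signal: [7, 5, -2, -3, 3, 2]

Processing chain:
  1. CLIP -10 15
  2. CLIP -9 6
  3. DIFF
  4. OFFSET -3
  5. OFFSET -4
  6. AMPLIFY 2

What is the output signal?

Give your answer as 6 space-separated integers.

Answer: -2 -16 -28 -16 -2 -16

Derivation:
Input: [7, 5, -2, -3, 3, 2]
Stage 1 (CLIP -10 15): clip(7,-10,15)=7, clip(5,-10,15)=5, clip(-2,-10,15)=-2, clip(-3,-10,15)=-3, clip(3,-10,15)=3, clip(2,-10,15)=2 -> [7, 5, -2, -3, 3, 2]
Stage 2 (CLIP -9 6): clip(7,-9,6)=6, clip(5,-9,6)=5, clip(-2,-9,6)=-2, clip(-3,-9,6)=-3, clip(3,-9,6)=3, clip(2,-9,6)=2 -> [6, 5, -2, -3, 3, 2]
Stage 3 (DIFF): s[0]=6, 5-6=-1, -2-5=-7, -3--2=-1, 3--3=6, 2-3=-1 -> [6, -1, -7, -1, 6, -1]
Stage 4 (OFFSET -3): 6+-3=3, -1+-3=-4, -7+-3=-10, -1+-3=-4, 6+-3=3, -1+-3=-4 -> [3, -4, -10, -4, 3, -4]
Stage 5 (OFFSET -4): 3+-4=-1, -4+-4=-8, -10+-4=-14, -4+-4=-8, 3+-4=-1, -4+-4=-8 -> [-1, -8, -14, -8, -1, -8]
Stage 6 (AMPLIFY 2): -1*2=-2, -8*2=-16, -14*2=-28, -8*2=-16, -1*2=-2, -8*2=-16 -> [-2, -16, -28, -16, -2, -16]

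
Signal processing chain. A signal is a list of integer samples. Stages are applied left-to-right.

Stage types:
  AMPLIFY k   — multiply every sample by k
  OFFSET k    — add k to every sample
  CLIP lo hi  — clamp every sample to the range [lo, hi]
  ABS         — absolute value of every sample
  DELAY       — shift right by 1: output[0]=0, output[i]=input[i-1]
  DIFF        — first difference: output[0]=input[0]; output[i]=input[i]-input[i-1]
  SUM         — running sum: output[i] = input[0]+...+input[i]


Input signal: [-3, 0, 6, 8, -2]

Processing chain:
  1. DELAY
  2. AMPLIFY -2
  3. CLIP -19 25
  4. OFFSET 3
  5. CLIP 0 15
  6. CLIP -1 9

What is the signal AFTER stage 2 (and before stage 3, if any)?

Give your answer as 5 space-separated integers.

Answer: 0 6 0 -12 -16

Derivation:
Input: [-3, 0, 6, 8, -2]
Stage 1 (DELAY): [0, -3, 0, 6, 8] = [0, -3, 0, 6, 8] -> [0, -3, 0, 6, 8]
Stage 2 (AMPLIFY -2): 0*-2=0, -3*-2=6, 0*-2=0, 6*-2=-12, 8*-2=-16 -> [0, 6, 0, -12, -16]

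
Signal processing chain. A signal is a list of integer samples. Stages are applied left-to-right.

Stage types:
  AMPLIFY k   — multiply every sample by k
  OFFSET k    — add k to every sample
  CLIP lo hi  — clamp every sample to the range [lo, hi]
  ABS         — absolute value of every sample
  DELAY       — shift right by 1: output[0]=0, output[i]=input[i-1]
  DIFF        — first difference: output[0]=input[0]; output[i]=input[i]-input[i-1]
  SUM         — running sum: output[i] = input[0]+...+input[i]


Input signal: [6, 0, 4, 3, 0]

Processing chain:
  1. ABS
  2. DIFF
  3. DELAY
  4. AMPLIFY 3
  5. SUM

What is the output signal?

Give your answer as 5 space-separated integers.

Answer: 0 18 0 12 9

Derivation:
Input: [6, 0, 4, 3, 0]
Stage 1 (ABS): |6|=6, |0|=0, |4|=4, |3|=3, |0|=0 -> [6, 0, 4, 3, 0]
Stage 2 (DIFF): s[0]=6, 0-6=-6, 4-0=4, 3-4=-1, 0-3=-3 -> [6, -6, 4, -1, -3]
Stage 3 (DELAY): [0, 6, -6, 4, -1] = [0, 6, -6, 4, -1] -> [0, 6, -6, 4, -1]
Stage 4 (AMPLIFY 3): 0*3=0, 6*3=18, -6*3=-18, 4*3=12, -1*3=-3 -> [0, 18, -18, 12, -3]
Stage 5 (SUM): sum[0..0]=0, sum[0..1]=18, sum[0..2]=0, sum[0..3]=12, sum[0..4]=9 -> [0, 18, 0, 12, 9]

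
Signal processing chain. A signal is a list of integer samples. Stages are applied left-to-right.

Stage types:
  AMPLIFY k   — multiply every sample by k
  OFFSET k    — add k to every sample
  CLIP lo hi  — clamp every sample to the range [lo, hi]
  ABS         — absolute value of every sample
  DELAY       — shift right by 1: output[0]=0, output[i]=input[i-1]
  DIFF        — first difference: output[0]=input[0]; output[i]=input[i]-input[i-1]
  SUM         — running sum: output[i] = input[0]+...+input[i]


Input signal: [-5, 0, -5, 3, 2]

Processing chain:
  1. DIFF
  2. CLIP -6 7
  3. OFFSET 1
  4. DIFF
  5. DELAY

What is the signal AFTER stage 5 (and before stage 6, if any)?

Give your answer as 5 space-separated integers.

Answer: 0 -4 10 -10 12

Derivation:
Input: [-5, 0, -5, 3, 2]
Stage 1 (DIFF): s[0]=-5, 0--5=5, -5-0=-5, 3--5=8, 2-3=-1 -> [-5, 5, -5, 8, -1]
Stage 2 (CLIP -6 7): clip(-5,-6,7)=-5, clip(5,-6,7)=5, clip(-5,-6,7)=-5, clip(8,-6,7)=7, clip(-1,-6,7)=-1 -> [-5, 5, -5, 7, -1]
Stage 3 (OFFSET 1): -5+1=-4, 5+1=6, -5+1=-4, 7+1=8, -1+1=0 -> [-4, 6, -4, 8, 0]
Stage 4 (DIFF): s[0]=-4, 6--4=10, -4-6=-10, 8--4=12, 0-8=-8 -> [-4, 10, -10, 12, -8]
Stage 5 (DELAY): [0, -4, 10, -10, 12] = [0, -4, 10, -10, 12] -> [0, -4, 10, -10, 12]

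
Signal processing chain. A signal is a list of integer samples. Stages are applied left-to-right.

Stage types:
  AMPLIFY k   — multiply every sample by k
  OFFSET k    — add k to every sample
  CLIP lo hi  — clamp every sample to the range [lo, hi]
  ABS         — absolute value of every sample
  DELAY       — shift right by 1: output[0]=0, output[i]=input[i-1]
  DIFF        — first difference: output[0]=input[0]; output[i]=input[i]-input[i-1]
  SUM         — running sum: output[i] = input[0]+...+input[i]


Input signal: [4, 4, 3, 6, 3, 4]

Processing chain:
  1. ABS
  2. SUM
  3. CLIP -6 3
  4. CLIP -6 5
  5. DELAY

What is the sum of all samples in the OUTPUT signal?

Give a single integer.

Answer: 15

Derivation:
Input: [4, 4, 3, 6, 3, 4]
Stage 1 (ABS): |4|=4, |4|=4, |3|=3, |6|=6, |3|=3, |4|=4 -> [4, 4, 3, 6, 3, 4]
Stage 2 (SUM): sum[0..0]=4, sum[0..1]=8, sum[0..2]=11, sum[0..3]=17, sum[0..4]=20, sum[0..5]=24 -> [4, 8, 11, 17, 20, 24]
Stage 3 (CLIP -6 3): clip(4,-6,3)=3, clip(8,-6,3)=3, clip(11,-6,3)=3, clip(17,-6,3)=3, clip(20,-6,3)=3, clip(24,-6,3)=3 -> [3, 3, 3, 3, 3, 3]
Stage 4 (CLIP -6 5): clip(3,-6,5)=3, clip(3,-6,5)=3, clip(3,-6,5)=3, clip(3,-6,5)=3, clip(3,-6,5)=3, clip(3,-6,5)=3 -> [3, 3, 3, 3, 3, 3]
Stage 5 (DELAY): [0, 3, 3, 3, 3, 3] = [0, 3, 3, 3, 3, 3] -> [0, 3, 3, 3, 3, 3]
Output sum: 15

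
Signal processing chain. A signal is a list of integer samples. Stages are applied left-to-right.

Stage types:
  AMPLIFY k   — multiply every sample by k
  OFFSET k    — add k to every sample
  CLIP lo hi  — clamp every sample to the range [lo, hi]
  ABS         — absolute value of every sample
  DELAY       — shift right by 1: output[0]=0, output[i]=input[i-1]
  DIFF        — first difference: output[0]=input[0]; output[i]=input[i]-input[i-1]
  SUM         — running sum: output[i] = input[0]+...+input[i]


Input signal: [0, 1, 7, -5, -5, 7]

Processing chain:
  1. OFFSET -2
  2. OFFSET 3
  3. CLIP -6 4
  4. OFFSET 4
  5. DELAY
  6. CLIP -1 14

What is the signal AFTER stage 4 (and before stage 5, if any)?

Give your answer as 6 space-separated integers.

Answer: 5 6 8 0 0 8

Derivation:
Input: [0, 1, 7, -5, -5, 7]
Stage 1 (OFFSET -2): 0+-2=-2, 1+-2=-1, 7+-2=5, -5+-2=-7, -5+-2=-7, 7+-2=5 -> [-2, -1, 5, -7, -7, 5]
Stage 2 (OFFSET 3): -2+3=1, -1+3=2, 5+3=8, -7+3=-4, -7+3=-4, 5+3=8 -> [1, 2, 8, -4, -4, 8]
Stage 3 (CLIP -6 4): clip(1,-6,4)=1, clip(2,-6,4)=2, clip(8,-6,4)=4, clip(-4,-6,4)=-4, clip(-4,-6,4)=-4, clip(8,-6,4)=4 -> [1, 2, 4, -4, -4, 4]
Stage 4 (OFFSET 4): 1+4=5, 2+4=6, 4+4=8, -4+4=0, -4+4=0, 4+4=8 -> [5, 6, 8, 0, 0, 8]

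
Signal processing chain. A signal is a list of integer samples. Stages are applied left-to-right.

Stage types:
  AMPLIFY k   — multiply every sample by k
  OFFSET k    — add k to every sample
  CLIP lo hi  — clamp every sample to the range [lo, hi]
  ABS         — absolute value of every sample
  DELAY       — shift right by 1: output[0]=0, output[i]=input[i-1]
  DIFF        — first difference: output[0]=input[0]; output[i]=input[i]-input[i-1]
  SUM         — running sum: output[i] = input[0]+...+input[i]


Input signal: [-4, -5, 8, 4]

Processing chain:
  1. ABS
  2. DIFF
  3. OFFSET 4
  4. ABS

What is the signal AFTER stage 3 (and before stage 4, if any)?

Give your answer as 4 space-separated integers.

Input: [-4, -5, 8, 4]
Stage 1 (ABS): |-4|=4, |-5|=5, |8|=8, |4|=4 -> [4, 5, 8, 4]
Stage 2 (DIFF): s[0]=4, 5-4=1, 8-5=3, 4-8=-4 -> [4, 1, 3, -4]
Stage 3 (OFFSET 4): 4+4=8, 1+4=5, 3+4=7, -4+4=0 -> [8, 5, 7, 0]

Answer: 8 5 7 0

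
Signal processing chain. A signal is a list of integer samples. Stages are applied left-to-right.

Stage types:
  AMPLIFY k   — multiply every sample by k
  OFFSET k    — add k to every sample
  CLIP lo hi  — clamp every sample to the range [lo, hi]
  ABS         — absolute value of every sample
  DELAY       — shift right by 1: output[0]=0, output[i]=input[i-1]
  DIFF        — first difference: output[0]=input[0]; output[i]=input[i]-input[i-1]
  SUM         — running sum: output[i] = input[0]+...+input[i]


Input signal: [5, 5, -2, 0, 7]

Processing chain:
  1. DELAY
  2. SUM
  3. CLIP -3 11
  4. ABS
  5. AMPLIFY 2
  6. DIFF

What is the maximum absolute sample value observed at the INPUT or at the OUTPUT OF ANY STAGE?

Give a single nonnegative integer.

Input: [5, 5, -2, 0, 7] (max |s|=7)
Stage 1 (DELAY): [0, 5, 5, -2, 0] = [0, 5, 5, -2, 0] -> [0, 5, 5, -2, 0] (max |s|=5)
Stage 2 (SUM): sum[0..0]=0, sum[0..1]=5, sum[0..2]=10, sum[0..3]=8, sum[0..4]=8 -> [0, 5, 10, 8, 8] (max |s|=10)
Stage 3 (CLIP -3 11): clip(0,-3,11)=0, clip(5,-3,11)=5, clip(10,-3,11)=10, clip(8,-3,11)=8, clip(8,-3,11)=8 -> [0, 5, 10, 8, 8] (max |s|=10)
Stage 4 (ABS): |0|=0, |5|=5, |10|=10, |8|=8, |8|=8 -> [0, 5, 10, 8, 8] (max |s|=10)
Stage 5 (AMPLIFY 2): 0*2=0, 5*2=10, 10*2=20, 8*2=16, 8*2=16 -> [0, 10, 20, 16, 16] (max |s|=20)
Stage 6 (DIFF): s[0]=0, 10-0=10, 20-10=10, 16-20=-4, 16-16=0 -> [0, 10, 10, -4, 0] (max |s|=10)
Overall max amplitude: 20

Answer: 20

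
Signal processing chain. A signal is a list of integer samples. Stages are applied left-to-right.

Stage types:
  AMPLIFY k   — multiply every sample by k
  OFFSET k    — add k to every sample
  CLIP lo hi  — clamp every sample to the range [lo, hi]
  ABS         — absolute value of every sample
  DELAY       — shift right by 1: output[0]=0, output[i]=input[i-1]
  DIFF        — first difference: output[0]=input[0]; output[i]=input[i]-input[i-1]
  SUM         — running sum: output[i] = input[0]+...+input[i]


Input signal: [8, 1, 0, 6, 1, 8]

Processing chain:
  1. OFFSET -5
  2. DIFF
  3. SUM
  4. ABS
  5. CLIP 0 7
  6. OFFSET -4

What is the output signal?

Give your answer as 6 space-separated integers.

Input: [8, 1, 0, 6, 1, 8]
Stage 1 (OFFSET -5): 8+-5=3, 1+-5=-4, 0+-5=-5, 6+-5=1, 1+-5=-4, 8+-5=3 -> [3, -4, -5, 1, -4, 3]
Stage 2 (DIFF): s[0]=3, -4-3=-7, -5--4=-1, 1--5=6, -4-1=-5, 3--4=7 -> [3, -7, -1, 6, -5, 7]
Stage 3 (SUM): sum[0..0]=3, sum[0..1]=-4, sum[0..2]=-5, sum[0..3]=1, sum[0..4]=-4, sum[0..5]=3 -> [3, -4, -5, 1, -4, 3]
Stage 4 (ABS): |3|=3, |-4|=4, |-5|=5, |1|=1, |-4|=4, |3|=3 -> [3, 4, 5, 1, 4, 3]
Stage 5 (CLIP 0 7): clip(3,0,7)=3, clip(4,0,7)=4, clip(5,0,7)=5, clip(1,0,7)=1, clip(4,0,7)=4, clip(3,0,7)=3 -> [3, 4, 5, 1, 4, 3]
Stage 6 (OFFSET -4): 3+-4=-1, 4+-4=0, 5+-4=1, 1+-4=-3, 4+-4=0, 3+-4=-1 -> [-1, 0, 1, -3, 0, -1]

Answer: -1 0 1 -3 0 -1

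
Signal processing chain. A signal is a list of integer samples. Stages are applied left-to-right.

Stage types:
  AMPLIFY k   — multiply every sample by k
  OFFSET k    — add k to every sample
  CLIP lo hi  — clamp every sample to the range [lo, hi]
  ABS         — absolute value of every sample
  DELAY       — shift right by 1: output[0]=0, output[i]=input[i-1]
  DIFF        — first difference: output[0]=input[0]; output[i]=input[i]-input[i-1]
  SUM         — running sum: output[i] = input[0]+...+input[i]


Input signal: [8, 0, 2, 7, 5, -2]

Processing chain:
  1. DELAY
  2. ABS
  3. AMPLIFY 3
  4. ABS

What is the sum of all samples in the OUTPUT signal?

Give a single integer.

Answer: 66

Derivation:
Input: [8, 0, 2, 7, 5, -2]
Stage 1 (DELAY): [0, 8, 0, 2, 7, 5] = [0, 8, 0, 2, 7, 5] -> [0, 8, 0, 2, 7, 5]
Stage 2 (ABS): |0|=0, |8|=8, |0|=0, |2|=2, |7|=7, |5|=5 -> [0, 8, 0, 2, 7, 5]
Stage 3 (AMPLIFY 3): 0*3=0, 8*3=24, 0*3=0, 2*3=6, 7*3=21, 5*3=15 -> [0, 24, 0, 6, 21, 15]
Stage 4 (ABS): |0|=0, |24|=24, |0|=0, |6|=6, |21|=21, |15|=15 -> [0, 24, 0, 6, 21, 15]
Output sum: 66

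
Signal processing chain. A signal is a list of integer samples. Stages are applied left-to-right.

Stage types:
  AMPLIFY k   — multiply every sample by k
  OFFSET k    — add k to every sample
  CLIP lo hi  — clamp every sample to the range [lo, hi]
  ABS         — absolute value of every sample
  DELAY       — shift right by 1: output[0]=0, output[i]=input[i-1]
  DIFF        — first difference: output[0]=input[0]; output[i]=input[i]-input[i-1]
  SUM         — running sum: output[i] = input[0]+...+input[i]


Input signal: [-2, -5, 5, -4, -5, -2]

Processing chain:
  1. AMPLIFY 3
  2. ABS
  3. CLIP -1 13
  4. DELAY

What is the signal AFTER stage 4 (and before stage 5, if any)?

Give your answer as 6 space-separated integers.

Input: [-2, -5, 5, -4, -5, -2]
Stage 1 (AMPLIFY 3): -2*3=-6, -5*3=-15, 5*3=15, -4*3=-12, -5*3=-15, -2*3=-6 -> [-6, -15, 15, -12, -15, -6]
Stage 2 (ABS): |-6|=6, |-15|=15, |15|=15, |-12|=12, |-15|=15, |-6|=6 -> [6, 15, 15, 12, 15, 6]
Stage 3 (CLIP -1 13): clip(6,-1,13)=6, clip(15,-1,13)=13, clip(15,-1,13)=13, clip(12,-1,13)=12, clip(15,-1,13)=13, clip(6,-1,13)=6 -> [6, 13, 13, 12, 13, 6]
Stage 4 (DELAY): [0, 6, 13, 13, 12, 13] = [0, 6, 13, 13, 12, 13] -> [0, 6, 13, 13, 12, 13]

Answer: 0 6 13 13 12 13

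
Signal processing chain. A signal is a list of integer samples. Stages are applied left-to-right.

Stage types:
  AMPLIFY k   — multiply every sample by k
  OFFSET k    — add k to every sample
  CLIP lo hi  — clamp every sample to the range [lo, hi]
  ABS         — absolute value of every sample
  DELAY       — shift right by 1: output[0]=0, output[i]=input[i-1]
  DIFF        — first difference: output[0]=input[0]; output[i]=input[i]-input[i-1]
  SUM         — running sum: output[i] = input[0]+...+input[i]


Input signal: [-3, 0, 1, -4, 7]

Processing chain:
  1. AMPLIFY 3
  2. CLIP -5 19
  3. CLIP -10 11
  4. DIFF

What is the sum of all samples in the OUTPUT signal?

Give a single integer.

Answer: 11

Derivation:
Input: [-3, 0, 1, -4, 7]
Stage 1 (AMPLIFY 3): -3*3=-9, 0*3=0, 1*3=3, -4*3=-12, 7*3=21 -> [-9, 0, 3, -12, 21]
Stage 2 (CLIP -5 19): clip(-9,-5,19)=-5, clip(0,-5,19)=0, clip(3,-5,19)=3, clip(-12,-5,19)=-5, clip(21,-5,19)=19 -> [-5, 0, 3, -5, 19]
Stage 3 (CLIP -10 11): clip(-5,-10,11)=-5, clip(0,-10,11)=0, clip(3,-10,11)=3, clip(-5,-10,11)=-5, clip(19,-10,11)=11 -> [-5, 0, 3, -5, 11]
Stage 4 (DIFF): s[0]=-5, 0--5=5, 3-0=3, -5-3=-8, 11--5=16 -> [-5, 5, 3, -8, 16]
Output sum: 11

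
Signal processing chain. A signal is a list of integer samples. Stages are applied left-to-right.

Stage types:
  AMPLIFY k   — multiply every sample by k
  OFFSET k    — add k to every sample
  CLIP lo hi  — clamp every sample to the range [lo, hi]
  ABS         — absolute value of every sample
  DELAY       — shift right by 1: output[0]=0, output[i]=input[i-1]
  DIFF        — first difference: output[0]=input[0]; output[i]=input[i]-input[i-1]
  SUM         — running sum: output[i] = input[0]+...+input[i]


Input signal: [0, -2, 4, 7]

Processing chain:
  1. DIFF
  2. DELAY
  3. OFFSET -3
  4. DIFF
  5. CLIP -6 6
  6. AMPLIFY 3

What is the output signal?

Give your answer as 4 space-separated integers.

Input: [0, -2, 4, 7]
Stage 1 (DIFF): s[0]=0, -2-0=-2, 4--2=6, 7-4=3 -> [0, -2, 6, 3]
Stage 2 (DELAY): [0, 0, -2, 6] = [0, 0, -2, 6] -> [0, 0, -2, 6]
Stage 3 (OFFSET -3): 0+-3=-3, 0+-3=-3, -2+-3=-5, 6+-3=3 -> [-3, -3, -5, 3]
Stage 4 (DIFF): s[0]=-3, -3--3=0, -5--3=-2, 3--5=8 -> [-3, 0, -2, 8]
Stage 5 (CLIP -6 6): clip(-3,-6,6)=-3, clip(0,-6,6)=0, clip(-2,-6,6)=-2, clip(8,-6,6)=6 -> [-3, 0, -2, 6]
Stage 6 (AMPLIFY 3): -3*3=-9, 0*3=0, -2*3=-6, 6*3=18 -> [-9, 0, -6, 18]

Answer: -9 0 -6 18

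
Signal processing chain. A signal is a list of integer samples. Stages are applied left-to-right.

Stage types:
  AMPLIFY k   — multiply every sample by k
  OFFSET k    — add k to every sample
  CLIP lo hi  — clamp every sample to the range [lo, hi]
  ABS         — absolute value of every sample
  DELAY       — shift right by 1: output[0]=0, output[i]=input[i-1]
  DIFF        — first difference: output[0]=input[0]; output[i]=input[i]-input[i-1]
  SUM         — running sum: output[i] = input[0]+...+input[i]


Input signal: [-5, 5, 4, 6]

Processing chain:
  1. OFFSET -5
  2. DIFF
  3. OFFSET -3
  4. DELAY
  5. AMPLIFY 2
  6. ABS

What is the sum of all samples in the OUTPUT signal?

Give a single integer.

Answer: 48

Derivation:
Input: [-5, 5, 4, 6]
Stage 1 (OFFSET -5): -5+-5=-10, 5+-5=0, 4+-5=-1, 6+-5=1 -> [-10, 0, -1, 1]
Stage 2 (DIFF): s[0]=-10, 0--10=10, -1-0=-1, 1--1=2 -> [-10, 10, -1, 2]
Stage 3 (OFFSET -3): -10+-3=-13, 10+-3=7, -1+-3=-4, 2+-3=-1 -> [-13, 7, -4, -1]
Stage 4 (DELAY): [0, -13, 7, -4] = [0, -13, 7, -4] -> [0, -13, 7, -4]
Stage 5 (AMPLIFY 2): 0*2=0, -13*2=-26, 7*2=14, -4*2=-8 -> [0, -26, 14, -8]
Stage 6 (ABS): |0|=0, |-26|=26, |14|=14, |-8|=8 -> [0, 26, 14, 8]
Output sum: 48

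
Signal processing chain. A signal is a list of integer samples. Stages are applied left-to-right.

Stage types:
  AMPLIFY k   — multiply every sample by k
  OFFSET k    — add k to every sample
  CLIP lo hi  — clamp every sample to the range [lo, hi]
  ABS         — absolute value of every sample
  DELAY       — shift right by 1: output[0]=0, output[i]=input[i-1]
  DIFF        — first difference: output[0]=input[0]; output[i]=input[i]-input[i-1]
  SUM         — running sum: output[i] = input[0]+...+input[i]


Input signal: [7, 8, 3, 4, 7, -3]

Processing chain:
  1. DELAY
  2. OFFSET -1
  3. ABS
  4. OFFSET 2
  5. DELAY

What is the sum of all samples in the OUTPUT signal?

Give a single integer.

Answer: 29

Derivation:
Input: [7, 8, 3, 4, 7, -3]
Stage 1 (DELAY): [0, 7, 8, 3, 4, 7] = [0, 7, 8, 3, 4, 7] -> [0, 7, 8, 3, 4, 7]
Stage 2 (OFFSET -1): 0+-1=-1, 7+-1=6, 8+-1=7, 3+-1=2, 4+-1=3, 7+-1=6 -> [-1, 6, 7, 2, 3, 6]
Stage 3 (ABS): |-1|=1, |6|=6, |7|=7, |2|=2, |3|=3, |6|=6 -> [1, 6, 7, 2, 3, 6]
Stage 4 (OFFSET 2): 1+2=3, 6+2=8, 7+2=9, 2+2=4, 3+2=5, 6+2=8 -> [3, 8, 9, 4, 5, 8]
Stage 5 (DELAY): [0, 3, 8, 9, 4, 5] = [0, 3, 8, 9, 4, 5] -> [0, 3, 8, 9, 4, 5]
Output sum: 29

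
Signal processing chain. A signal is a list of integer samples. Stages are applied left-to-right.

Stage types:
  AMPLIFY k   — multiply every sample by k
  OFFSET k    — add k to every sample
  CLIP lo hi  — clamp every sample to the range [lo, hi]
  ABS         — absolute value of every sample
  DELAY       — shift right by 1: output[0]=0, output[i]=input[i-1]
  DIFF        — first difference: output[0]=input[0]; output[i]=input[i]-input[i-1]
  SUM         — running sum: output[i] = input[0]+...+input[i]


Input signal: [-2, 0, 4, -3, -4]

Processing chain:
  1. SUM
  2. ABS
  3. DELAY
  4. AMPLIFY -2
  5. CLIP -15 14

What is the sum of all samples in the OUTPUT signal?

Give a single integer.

Answer: -14

Derivation:
Input: [-2, 0, 4, -3, -4]
Stage 1 (SUM): sum[0..0]=-2, sum[0..1]=-2, sum[0..2]=2, sum[0..3]=-1, sum[0..4]=-5 -> [-2, -2, 2, -1, -5]
Stage 2 (ABS): |-2|=2, |-2|=2, |2|=2, |-1|=1, |-5|=5 -> [2, 2, 2, 1, 5]
Stage 3 (DELAY): [0, 2, 2, 2, 1] = [0, 2, 2, 2, 1] -> [0, 2, 2, 2, 1]
Stage 4 (AMPLIFY -2): 0*-2=0, 2*-2=-4, 2*-2=-4, 2*-2=-4, 1*-2=-2 -> [0, -4, -4, -4, -2]
Stage 5 (CLIP -15 14): clip(0,-15,14)=0, clip(-4,-15,14)=-4, clip(-4,-15,14)=-4, clip(-4,-15,14)=-4, clip(-2,-15,14)=-2 -> [0, -4, -4, -4, -2]
Output sum: -14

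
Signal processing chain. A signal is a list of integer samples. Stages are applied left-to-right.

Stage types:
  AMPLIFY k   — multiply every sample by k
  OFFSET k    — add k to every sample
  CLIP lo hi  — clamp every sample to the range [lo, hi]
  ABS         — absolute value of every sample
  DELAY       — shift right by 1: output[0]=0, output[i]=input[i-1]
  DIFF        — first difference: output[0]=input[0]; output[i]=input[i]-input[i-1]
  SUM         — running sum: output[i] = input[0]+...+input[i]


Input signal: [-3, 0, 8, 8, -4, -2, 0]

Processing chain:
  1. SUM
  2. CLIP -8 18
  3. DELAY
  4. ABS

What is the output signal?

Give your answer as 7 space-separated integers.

Input: [-3, 0, 8, 8, -4, -2, 0]
Stage 1 (SUM): sum[0..0]=-3, sum[0..1]=-3, sum[0..2]=5, sum[0..3]=13, sum[0..4]=9, sum[0..5]=7, sum[0..6]=7 -> [-3, -3, 5, 13, 9, 7, 7]
Stage 2 (CLIP -8 18): clip(-3,-8,18)=-3, clip(-3,-8,18)=-3, clip(5,-8,18)=5, clip(13,-8,18)=13, clip(9,-8,18)=9, clip(7,-8,18)=7, clip(7,-8,18)=7 -> [-3, -3, 5, 13, 9, 7, 7]
Stage 3 (DELAY): [0, -3, -3, 5, 13, 9, 7] = [0, -3, -3, 5, 13, 9, 7] -> [0, -3, -3, 5, 13, 9, 7]
Stage 4 (ABS): |0|=0, |-3|=3, |-3|=3, |5|=5, |13|=13, |9|=9, |7|=7 -> [0, 3, 3, 5, 13, 9, 7]

Answer: 0 3 3 5 13 9 7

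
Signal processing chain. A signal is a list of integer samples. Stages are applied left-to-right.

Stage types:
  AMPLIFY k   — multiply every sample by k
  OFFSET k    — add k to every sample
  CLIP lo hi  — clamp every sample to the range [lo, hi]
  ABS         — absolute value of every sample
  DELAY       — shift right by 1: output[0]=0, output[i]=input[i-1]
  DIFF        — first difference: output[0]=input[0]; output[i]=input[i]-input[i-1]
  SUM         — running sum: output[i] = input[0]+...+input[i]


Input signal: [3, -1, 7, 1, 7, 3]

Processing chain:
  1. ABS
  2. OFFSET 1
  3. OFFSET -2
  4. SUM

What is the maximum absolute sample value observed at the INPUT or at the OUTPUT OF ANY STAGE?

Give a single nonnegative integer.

Answer: 16

Derivation:
Input: [3, -1, 7, 1, 7, 3] (max |s|=7)
Stage 1 (ABS): |3|=3, |-1|=1, |7|=7, |1|=1, |7|=7, |3|=3 -> [3, 1, 7, 1, 7, 3] (max |s|=7)
Stage 2 (OFFSET 1): 3+1=4, 1+1=2, 7+1=8, 1+1=2, 7+1=8, 3+1=4 -> [4, 2, 8, 2, 8, 4] (max |s|=8)
Stage 3 (OFFSET -2): 4+-2=2, 2+-2=0, 8+-2=6, 2+-2=0, 8+-2=6, 4+-2=2 -> [2, 0, 6, 0, 6, 2] (max |s|=6)
Stage 4 (SUM): sum[0..0]=2, sum[0..1]=2, sum[0..2]=8, sum[0..3]=8, sum[0..4]=14, sum[0..5]=16 -> [2, 2, 8, 8, 14, 16] (max |s|=16)
Overall max amplitude: 16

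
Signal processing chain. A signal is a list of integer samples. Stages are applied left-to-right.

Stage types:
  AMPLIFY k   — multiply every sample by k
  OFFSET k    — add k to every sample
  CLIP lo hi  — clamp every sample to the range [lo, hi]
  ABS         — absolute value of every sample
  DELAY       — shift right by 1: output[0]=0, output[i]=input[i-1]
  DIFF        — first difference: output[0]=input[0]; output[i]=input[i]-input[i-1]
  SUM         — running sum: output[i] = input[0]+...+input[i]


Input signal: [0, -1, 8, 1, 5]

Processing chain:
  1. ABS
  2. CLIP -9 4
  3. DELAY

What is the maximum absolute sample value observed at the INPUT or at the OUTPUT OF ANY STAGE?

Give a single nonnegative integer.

Answer: 8

Derivation:
Input: [0, -1, 8, 1, 5] (max |s|=8)
Stage 1 (ABS): |0|=0, |-1|=1, |8|=8, |1|=1, |5|=5 -> [0, 1, 8, 1, 5] (max |s|=8)
Stage 2 (CLIP -9 4): clip(0,-9,4)=0, clip(1,-9,4)=1, clip(8,-9,4)=4, clip(1,-9,4)=1, clip(5,-9,4)=4 -> [0, 1, 4, 1, 4] (max |s|=4)
Stage 3 (DELAY): [0, 0, 1, 4, 1] = [0, 0, 1, 4, 1] -> [0, 0, 1, 4, 1] (max |s|=4)
Overall max amplitude: 8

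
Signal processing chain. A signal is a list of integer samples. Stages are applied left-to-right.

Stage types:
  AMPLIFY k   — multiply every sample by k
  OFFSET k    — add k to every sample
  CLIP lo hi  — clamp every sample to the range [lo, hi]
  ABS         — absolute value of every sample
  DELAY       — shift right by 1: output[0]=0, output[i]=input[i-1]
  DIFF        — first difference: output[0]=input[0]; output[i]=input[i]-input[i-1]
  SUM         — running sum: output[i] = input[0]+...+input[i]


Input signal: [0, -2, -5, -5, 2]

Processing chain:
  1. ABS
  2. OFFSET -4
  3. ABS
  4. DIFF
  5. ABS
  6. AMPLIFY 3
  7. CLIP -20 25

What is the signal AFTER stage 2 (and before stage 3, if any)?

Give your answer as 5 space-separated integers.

Answer: -4 -2 1 1 -2

Derivation:
Input: [0, -2, -5, -5, 2]
Stage 1 (ABS): |0|=0, |-2|=2, |-5|=5, |-5|=5, |2|=2 -> [0, 2, 5, 5, 2]
Stage 2 (OFFSET -4): 0+-4=-4, 2+-4=-2, 5+-4=1, 5+-4=1, 2+-4=-2 -> [-4, -2, 1, 1, -2]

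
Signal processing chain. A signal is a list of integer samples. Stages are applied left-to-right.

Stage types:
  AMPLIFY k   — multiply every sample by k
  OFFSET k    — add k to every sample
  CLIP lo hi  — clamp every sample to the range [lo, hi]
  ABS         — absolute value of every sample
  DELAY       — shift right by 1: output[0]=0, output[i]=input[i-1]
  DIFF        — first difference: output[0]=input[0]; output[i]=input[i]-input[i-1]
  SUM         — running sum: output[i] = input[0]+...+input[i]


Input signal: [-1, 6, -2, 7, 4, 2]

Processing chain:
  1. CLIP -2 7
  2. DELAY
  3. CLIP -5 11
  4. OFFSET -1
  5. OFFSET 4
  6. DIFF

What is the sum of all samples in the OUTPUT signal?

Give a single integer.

Input: [-1, 6, -2, 7, 4, 2]
Stage 1 (CLIP -2 7): clip(-1,-2,7)=-1, clip(6,-2,7)=6, clip(-2,-2,7)=-2, clip(7,-2,7)=7, clip(4,-2,7)=4, clip(2,-2,7)=2 -> [-1, 6, -2, 7, 4, 2]
Stage 2 (DELAY): [0, -1, 6, -2, 7, 4] = [0, -1, 6, -2, 7, 4] -> [0, -1, 6, -2, 7, 4]
Stage 3 (CLIP -5 11): clip(0,-5,11)=0, clip(-1,-5,11)=-1, clip(6,-5,11)=6, clip(-2,-5,11)=-2, clip(7,-5,11)=7, clip(4,-5,11)=4 -> [0, -1, 6, -2, 7, 4]
Stage 4 (OFFSET -1): 0+-1=-1, -1+-1=-2, 6+-1=5, -2+-1=-3, 7+-1=6, 4+-1=3 -> [-1, -2, 5, -3, 6, 3]
Stage 5 (OFFSET 4): -1+4=3, -2+4=2, 5+4=9, -3+4=1, 6+4=10, 3+4=7 -> [3, 2, 9, 1, 10, 7]
Stage 6 (DIFF): s[0]=3, 2-3=-1, 9-2=7, 1-9=-8, 10-1=9, 7-10=-3 -> [3, -1, 7, -8, 9, -3]
Output sum: 7

Answer: 7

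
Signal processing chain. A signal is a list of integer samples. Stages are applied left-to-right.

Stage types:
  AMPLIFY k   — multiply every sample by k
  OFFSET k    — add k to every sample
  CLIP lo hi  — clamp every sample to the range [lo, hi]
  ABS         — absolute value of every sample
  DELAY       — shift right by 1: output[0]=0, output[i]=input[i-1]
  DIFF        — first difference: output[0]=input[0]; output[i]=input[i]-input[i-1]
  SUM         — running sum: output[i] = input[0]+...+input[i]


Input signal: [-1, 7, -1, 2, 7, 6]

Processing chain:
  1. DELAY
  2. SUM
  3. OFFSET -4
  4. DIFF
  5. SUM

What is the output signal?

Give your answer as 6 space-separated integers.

Input: [-1, 7, -1, 2, 7, 6]
Stage 1 (DELAY): [0, -1, 7, -1, 2, 7] = [0, -1, 7, -1, 2, 7] -> [0, -1, 7, -1, 2, 7]
Stage 2 (SUM): sum[0..0]=0, sum[0..1]=-1, sum[0..2]=6, sum[0..3]=5, sum[0..4]=7, sum[0..5]=14 -> [0, -1, 6, 5, 7, 14]
Stage 3 (OFFSET -4): 0+-4=-4, -1+-4=-5, 6+-4=2, 5+-4=1, 7+-4=3, 14+-4=10 -> [-4, -5, 2, 1, 3, 10]
Stage 4 (DIFF): s[0]=-4, -5--4=-1, 2--5=7, 1-2=-1, 3-1=2, 10-3=7 -> [-4, -1, 7, -1, 2, 7]
Stage 5 (SUM): sum[0..0]=-4, sum[0..1]=-5, sum[0..2]=2, sum[0..3]=1, sum[0..4]=3, sum[0..5]=10 -> [-4, -5, 2, 1, 3, 10]

Answer: -4 -5 2 1 3 10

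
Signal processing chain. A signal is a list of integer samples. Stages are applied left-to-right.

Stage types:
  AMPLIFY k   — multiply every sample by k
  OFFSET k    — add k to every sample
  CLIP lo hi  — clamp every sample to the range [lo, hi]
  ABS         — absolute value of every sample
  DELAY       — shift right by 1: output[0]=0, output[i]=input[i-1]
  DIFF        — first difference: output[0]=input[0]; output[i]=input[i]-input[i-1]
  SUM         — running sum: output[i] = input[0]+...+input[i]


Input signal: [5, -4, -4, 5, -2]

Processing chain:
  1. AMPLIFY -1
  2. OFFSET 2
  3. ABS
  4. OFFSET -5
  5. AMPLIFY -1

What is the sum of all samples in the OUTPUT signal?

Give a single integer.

Answer: 3

Derivation:
Input: [5, -4, -4, 5, -2]
Stage 1 (AMPLIFY -1): 5*-1=-5, -4*-1=4, -4*-1=4, 5*-1=-5, -2*-1=2 -> [-5, 4, 4, -5, 2]
Stage 2 (OFFSET 2): -5+2=-3, 4+2=6, 4+2=6, -5+2=-3, 2+2=4 -> [-3, 6, 6, -3, 4]
Stage 3 (ABS): |-3|=3, |6|=6, |6|=6, |-3|=3, |4|=4 -> [3, 6, 6, 3, 4]
Stage 4 (OFFSET -5): 3+-5=-2, 6+-5=1, 6+-5=1, 3+-5=-2, 4+-5=-1 -> [-2, 1, 1, -2, -1]
Stage 5 (AMPLIFY -1): -2*-1=2, 1*-1=-1, 1*-1=-1, -2*-1=2, -1*-1=1 -> [2, -1, -1, 2, 1]
Output sum: 3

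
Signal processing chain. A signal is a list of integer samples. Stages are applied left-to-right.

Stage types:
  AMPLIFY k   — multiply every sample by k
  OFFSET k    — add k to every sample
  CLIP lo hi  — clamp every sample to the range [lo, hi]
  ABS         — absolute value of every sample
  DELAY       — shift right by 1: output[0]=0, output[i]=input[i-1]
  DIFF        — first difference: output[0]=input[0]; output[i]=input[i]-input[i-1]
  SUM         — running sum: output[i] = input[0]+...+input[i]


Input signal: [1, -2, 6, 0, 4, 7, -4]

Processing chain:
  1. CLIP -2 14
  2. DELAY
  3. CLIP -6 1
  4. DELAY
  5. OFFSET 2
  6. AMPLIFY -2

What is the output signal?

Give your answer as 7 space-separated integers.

Input: [1, -2, 6, 0, 4, 7, -4]
Stage 1 (CLIP -2 14): clip(1,-2,14)=1, clip(-2,-2,14)=-2, clip(6,-2,14)=6, clip(0,-2,14)=0, clip(4,-2,14)=4, clip(7,-2,14)=7, clip(-4,-2,14)=-2 -> [1, -2, 6, 0, 4, 7, -2]
Stage 2 (DELAY): [0, 1, -2, 6, 0, 4, 7] = [0, 1, -2, 6, 0, 4, 7] -> [0, 1, -2, 6, 0, 4, 7]
Stage 3 (CLIP -6 1): clip(0,-6,1)=0, clip(1,-6,1)=1, clip(-2,-6,1)=-2, clip(6,-6,1)=1, clip(0,-6,1)=0, clip(4,-6,1)=1, clip(7,-6,1)=1 -> [0, 1, -2, 1, 0, 1, 1]
Stage 4 (DELAY): [0, 0, 1, -2, 1, 0, 1] = [0, 0, 1, -2, 1, 0, 1] -> [0, 0, 1, -2, 1, 0, 1]
Stage 5 (OFFSET 2): 0+2=2, 0+2=2, 1+2=3, -2+2=0, 1+2=3, 0+2=2, 1+2=3 -> [2, 2, 3, 0, 3, 2, 3]
Stage 6 (AMPLIFY -2): 2*-2=-4, 2*-2=-4, 3*-2=-6, 0*-2=0, 3*-2=-6, 2*-2=-4, 3*-2=-6 -> [-4, -4, -6, 0, -6, -4, -6]

Answer: -4 -4 -6 0 -6 -4 -6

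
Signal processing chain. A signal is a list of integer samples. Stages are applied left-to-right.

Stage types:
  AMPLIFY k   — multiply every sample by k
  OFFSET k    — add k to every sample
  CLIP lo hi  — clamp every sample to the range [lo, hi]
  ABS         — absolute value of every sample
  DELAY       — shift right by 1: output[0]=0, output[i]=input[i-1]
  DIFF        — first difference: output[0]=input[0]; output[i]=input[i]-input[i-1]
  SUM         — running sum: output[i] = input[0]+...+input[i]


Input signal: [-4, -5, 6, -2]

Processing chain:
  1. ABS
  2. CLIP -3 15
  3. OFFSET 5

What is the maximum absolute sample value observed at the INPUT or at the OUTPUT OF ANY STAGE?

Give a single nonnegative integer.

Answer: 11

Derivation:
Input: [-4, -5, 6, -2] (max |s|=6)
Stage 1 (ABS): |-4|=4, |-5|=5, |6|=6, |-2|=2 -> [4, 5, 6, 2] (max |s|=6)
Stage 2 (CLIP -3 15): clip(4,-3,15)=4, clip(5,-3,15)=5, clip(6,-3,15)=6, clip(2,-3,15)=2 -> [4, 5, 6, 2] (max |s|=6)
Stage 3 (OFFSET 5): 4+5=9, 5+5=10, 6+5=11, 2+5=7 -> [9, 10, 11, 7] (max |s|=11)
Overall max amplitude: 11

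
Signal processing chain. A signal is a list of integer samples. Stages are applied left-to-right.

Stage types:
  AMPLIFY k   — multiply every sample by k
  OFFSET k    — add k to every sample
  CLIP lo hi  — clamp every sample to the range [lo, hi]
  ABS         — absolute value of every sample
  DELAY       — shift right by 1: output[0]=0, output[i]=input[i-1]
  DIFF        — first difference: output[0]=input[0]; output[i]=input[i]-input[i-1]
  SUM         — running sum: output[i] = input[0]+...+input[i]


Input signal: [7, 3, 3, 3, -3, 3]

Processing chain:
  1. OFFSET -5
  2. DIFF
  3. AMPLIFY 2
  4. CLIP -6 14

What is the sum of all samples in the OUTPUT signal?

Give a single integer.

Answer: 4

Derivation:
Input: [7, 3, 3, 3, -3, 3]
Stage 1 (OFFSET -5): 7+-5=2, 3+-5=-2, 3+-5=-2, 3+-5=-2, -3+-5=-8, 3+-5=-2 -> [2, -2, -2, -2, -8, -2]
Stage 2 (DIFF): s[0]=2, -2-2=-4, -2--2=0, -2--2=0, -8--2=-6, -2--8=6 -> [2, -4, 0, 0, -6, 6]
Stage 3 (AMPLIFY 2): 2*2=4, -4*2=-8, 0*2=0, 0*2=0, -6*2=-12, 6*2=12 -> [4, -8, 0, 0, -12, 12]
Stage 4 (CLIP -6 14): clip(4,-6,14)=4, clip(-8,-6,14)=-6, clip(0,-6,14)=0, clip(0,-6,14)=0, clip(-12,-6,14)=-6, clip(12,-6,14)=12 -> [4, -6, 0, 0, -6, 12]
Output sum: 4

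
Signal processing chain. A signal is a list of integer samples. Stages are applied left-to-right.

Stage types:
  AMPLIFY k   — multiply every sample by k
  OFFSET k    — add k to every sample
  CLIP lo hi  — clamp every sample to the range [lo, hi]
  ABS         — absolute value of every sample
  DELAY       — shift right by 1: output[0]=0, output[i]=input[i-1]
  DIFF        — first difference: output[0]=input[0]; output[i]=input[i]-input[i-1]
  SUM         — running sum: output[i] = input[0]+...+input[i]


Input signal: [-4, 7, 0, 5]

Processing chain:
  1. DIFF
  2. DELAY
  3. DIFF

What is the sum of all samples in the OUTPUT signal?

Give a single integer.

Answer: -7

Derivation:
Input: [-4, 7, 0, 5]
Stage 1 (DIFF): s[0]=-4, 7--4=11, 0-7=-7, 5-0=5 -> [-4, 11, -7, 5]
Stage 2 (DELAY): [0, -4, 11, -7] = [0, -4, 11, -7] -> [0, -4, 11, -7]
Stage 3 (DIFF): s[0]=0, -4-0=-4, 11--4=15, -7-11=-18 -> [0, -4, 15, -18]
Output sum: -7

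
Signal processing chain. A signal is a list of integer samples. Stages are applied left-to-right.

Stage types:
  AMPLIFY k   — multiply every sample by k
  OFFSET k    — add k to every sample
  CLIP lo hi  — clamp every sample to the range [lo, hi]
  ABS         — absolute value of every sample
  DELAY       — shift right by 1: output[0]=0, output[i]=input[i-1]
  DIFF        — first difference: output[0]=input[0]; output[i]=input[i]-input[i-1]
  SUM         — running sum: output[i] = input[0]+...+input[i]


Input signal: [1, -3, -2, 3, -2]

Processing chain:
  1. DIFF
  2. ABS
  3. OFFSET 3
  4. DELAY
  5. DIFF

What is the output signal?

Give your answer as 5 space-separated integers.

Answer: 0 4 3 -3 4

Derivation:
Input: [1, -3, -2, 3, -2]
Stage 1 (DIFF): s[0]=1, -3-1=-4, -2--3=1, 3--2=5, -2-3=-5 -> [1, -4, 1, 5, -5]
Stage 2 (ABS): |1|=1, |-4|=4, |1|=1, |5|=5, |-5|=5 -> [1, 4, 1, 5, 5]
Stage 3 (OFFSET 3): 1+3=4, 4+3=7, 1+3=4, 5+3=8, 5+3=8 -> [4, 7, 4, 8, 8]
Stage 4 (DELAY): [0, 4, 7, 4, 8] = [0, 4, 7, 4, 8] -> [0, 4, 7, 4, 8]
Stage 5 (DIFF): s[0]=0, 4-0=4, 7-4=3, 4-7=-3, 8-4=4 -> [0, 4, 3, -3, 4]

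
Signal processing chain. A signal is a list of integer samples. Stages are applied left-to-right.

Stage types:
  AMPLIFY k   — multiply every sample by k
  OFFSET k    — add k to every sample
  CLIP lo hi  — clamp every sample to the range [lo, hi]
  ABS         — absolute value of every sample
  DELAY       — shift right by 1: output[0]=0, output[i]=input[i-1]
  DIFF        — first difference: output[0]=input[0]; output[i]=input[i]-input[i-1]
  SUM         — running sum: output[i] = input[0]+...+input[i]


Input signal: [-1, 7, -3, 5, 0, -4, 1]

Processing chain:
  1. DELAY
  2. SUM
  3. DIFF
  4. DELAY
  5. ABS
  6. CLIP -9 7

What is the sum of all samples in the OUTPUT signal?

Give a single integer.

Input: [-1, 7, -3, 5, 0, -4, 1]
Stage 1 (DELAY): [0, -1, 7, -3, 5, 0, -4] = [0, -1, 7, -3, 5, 0, -4] -> [0, -1, 7, -3, 5, 0, -4]
Stage 2 (SUM): sum[0..0]=0, sum[0..1]=-1, sum[0..2]=6, sum[0..3]=3, sum[0..4]=8, sum[0..5]=8, sum[0..6]=4 -> [0, -1, 6, 3, 8, 8, 4]
Stage 3 (DIFF): s[0]=0, -1-0=-1, 6--1=7, 3-6=-3, 8-3=5, 8-8=0, 4-8=-4 -> [0, -1, 7, -3, 5, 0, -4]
Stage 4 (DELAY): [0, 0, -1, 7, -3, 5, 0] = [0, 0, -1, 7, -3, 5, 0] -> [0, 0, -1, 7, -3, 5, 0]
Stage 5 (ABS): |0|=0, |0|=0, |-1|=1, |7|=7, |-3|=3, |5|=5, |0|=0 -> [0, 0, 1, 7, 3, 5, 0]
Stage 6 (CLIP -9 7): clip(0,-9,7)=0, clip(0,-9,7)=0, clip(1,-9,7)=1, clip(7,-9,7)=7, clip(3,-9,7)=3, clip(5,-9,7)=5, clip(0,-9,7)=0 -> [0, 0, 1, 7, 3, 5, 0]
Output sum: 16

Answer: 16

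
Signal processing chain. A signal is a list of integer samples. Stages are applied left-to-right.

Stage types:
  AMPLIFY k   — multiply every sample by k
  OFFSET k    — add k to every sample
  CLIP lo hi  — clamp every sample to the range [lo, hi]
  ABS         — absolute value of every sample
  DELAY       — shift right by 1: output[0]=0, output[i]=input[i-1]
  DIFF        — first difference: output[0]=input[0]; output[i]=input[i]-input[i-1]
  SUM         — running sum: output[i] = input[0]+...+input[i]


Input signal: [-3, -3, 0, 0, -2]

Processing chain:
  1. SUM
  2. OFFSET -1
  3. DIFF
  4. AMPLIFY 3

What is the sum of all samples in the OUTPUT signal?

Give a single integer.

Answer: -27

Derivation:
Input: [-3, -3, 0, 0, -2]
Stage 1 (SUM): sum[0..0]=-3, sum[0..1]=-6, sum[0..2]=-6, sum[0..3]=-6, sum[0..4]=-8 -> [-3, -6, -6, -6, -8]
Stage 2 (OFFSET -1): -3+-1=-4, -6+-1=-7, -6+-1=-7, -6+-1=-7, -8+-1=-9 -> [-4, -7, -7, -7, -9]
Stage 3 (DIFF): s[0]=-4, -7--4=-3, -7--7=0, -7--7=0, -9--7=-2 -> [-4, -3, 0, 0, -2]
Stage 4 (AMPLIFY 3): -4*3=-12, -3*3=-9, 0*3=0, 0*3=0, -2*3=-6 -> [-12, -9, 0, 0, -6]
Output sum: -27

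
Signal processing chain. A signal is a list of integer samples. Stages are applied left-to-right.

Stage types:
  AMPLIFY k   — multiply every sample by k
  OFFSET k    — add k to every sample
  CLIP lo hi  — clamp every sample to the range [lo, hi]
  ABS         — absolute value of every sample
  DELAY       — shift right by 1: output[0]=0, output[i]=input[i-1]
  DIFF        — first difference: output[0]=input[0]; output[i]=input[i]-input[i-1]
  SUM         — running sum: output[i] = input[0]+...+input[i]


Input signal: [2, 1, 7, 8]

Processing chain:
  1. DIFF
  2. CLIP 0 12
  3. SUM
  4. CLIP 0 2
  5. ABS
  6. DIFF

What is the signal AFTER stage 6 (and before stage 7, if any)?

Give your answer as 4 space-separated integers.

Input: [2, 1, 7, 8]
Stage 1 (DIFF): s[0]=2, 1-2=-1, 7-1=6, 8-7=1 -> [2, -1, 6, 1]
Stage 2 (CLIP 0 12): clip(2,0,12)=2, clip(-1,0,12)=0, clip(6,0,12)=6, clip(1,0,12)=1 -> [2, 0, 6, 1]
Stage 3 (SUM): sum[0..0]=2, sum[0..1]=2, sum[0..2]=8, sum[0..3]=9 -> [2, 2, 8, 9]
Stage 4 (CLIP 0 2): clip(2,0,2)=2, clip(2,0,2)=2, clip(8,0,2)=2, clip(9,0,2)=2 -> [2, 2, 2, 2]
Stage 5 (ABS): |2|=2, |2|=2, |2|=2, |2|=2 -> [2, 2, 2, 2]
Stage 6 (DIFF): s[0]=2, 2-2=0, 2-2=0, 2-2=0 -> [2, 0, 0, 0]

Answer: 2 0 0 0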